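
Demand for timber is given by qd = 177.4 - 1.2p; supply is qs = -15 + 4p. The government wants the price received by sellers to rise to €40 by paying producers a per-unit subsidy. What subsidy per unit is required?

Required subsidy s = €13 per unit

At a seller price of 40, quantity supplied is -15 + 4·40 = 145.
Buyers absorb 145 only when they pay pb with 177.4 − 1.2·pb = 145, i.e. pb = 27.
s = ps − pb = 40 − 27 = 13.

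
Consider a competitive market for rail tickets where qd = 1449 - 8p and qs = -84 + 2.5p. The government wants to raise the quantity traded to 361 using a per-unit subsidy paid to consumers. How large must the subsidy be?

Required subsidy s = 42 per unit

At q = 361, invert demand for the buyer price: pb = (1449 − 361)/8 = 136; invert supply for the seller price: ps = (361 − (-84))/2.5 = 178.
The subsidy must fill the gap: s = ps − pb = 178 − 136 = 42.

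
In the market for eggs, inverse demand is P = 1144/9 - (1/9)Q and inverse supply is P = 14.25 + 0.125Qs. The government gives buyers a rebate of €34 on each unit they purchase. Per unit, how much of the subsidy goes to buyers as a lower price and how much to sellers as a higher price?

Pre-subsidy: 1144/9 - (1/9)Q = 14.25 + 0.125Q gives Q* = 478 and P* = 74.
With the rebate, buyers effectively pay Pb = Ps − 34, where Ps is the price sellers receive.
On the curves, Pb = 1144/9 - (1/9)Q and Ps = 14.25 + 0.125Q; the wedge Ps − Pb = 34 gives 14.25 + 0.125Q − (1144/9 - (1/9)Q) = 34, so Q' = 622.
Then Pb = 1144/9 − (1/9)·622 = 58 and Ps = 14.25 + 0.125·622 = 92.
Buyers' price falls by P* − Pb = 74 − 58 = 16; sellers' price rises by Ps − P* = 92 − 74 = 18.

Buyers gain €16 per unit; sellers gain €18 per unit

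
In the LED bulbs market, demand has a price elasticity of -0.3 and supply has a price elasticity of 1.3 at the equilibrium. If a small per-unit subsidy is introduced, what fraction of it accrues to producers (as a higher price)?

For a small subsidy around the equilibrium, the benefit split depends on the relative slopes, which at a point are proportional to the elasticities.
Buyer share = εs/(εs + |εd|) = 1.3/(1.3 + 0.3) = 0.8125; seller share = |εd|/(εs + |εd|) = 0.1875.
So producers capture 0.1875 of the subsidy.

Producer share = 0.1875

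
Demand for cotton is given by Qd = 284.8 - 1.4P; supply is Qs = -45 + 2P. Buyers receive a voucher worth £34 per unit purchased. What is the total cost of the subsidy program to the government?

Government cost = £6018

Pre-subsidy: 284.8 - 1.4P = -45 + 2P gives P* = 97, Q* = 149.
With the rebate, buyers effectively pay Pb = Ps − 34, where Ps is the price sellers receive.
Demand in terms of Ps becomes Qd = 284.8 − 1.4(Ps − 34) = 332.4 - 1.4Ps. Setting this equal to supply: 332.4 - 1.4Ps = -45 + 2Ps, so Ps = 111.
Buyers pay Pb = 111 − 34 = 77; Q' = -45 + 2·111 = 177.
Government outlay = subsidy × quantity = 34 × 177 = 6018.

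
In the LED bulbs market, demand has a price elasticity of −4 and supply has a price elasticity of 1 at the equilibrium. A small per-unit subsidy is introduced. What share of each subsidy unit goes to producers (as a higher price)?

For a small subsidy around the equilibrium, the benefit split depends on the relative slopes, which at a point are proportional to the elasticities.
Buyer share = εs/(εs + |εd|) = 1/(1 + 4) = 0.2; seller share = |εd|/(εs + |εd|) = 0.8.
So producers capture 0.8 of the subsidy.

Producer share = 0.8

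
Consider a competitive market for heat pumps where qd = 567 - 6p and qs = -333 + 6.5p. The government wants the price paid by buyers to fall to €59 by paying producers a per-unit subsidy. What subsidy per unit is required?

At a buyer price of 59, quantity demanded is 567 − 6·59 = 213.
Sellers supply 213 only when they receive ps with -333 + 6.5·ps = 213, i.e. ps = 84.
s = ps − pb = 84 − 59 = 25.

Required subsidy s = €25 per unit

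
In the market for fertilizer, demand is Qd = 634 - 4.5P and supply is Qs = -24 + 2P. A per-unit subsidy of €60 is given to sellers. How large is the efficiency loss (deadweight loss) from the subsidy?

Pre-subsidy: 634 - 4.5P = -24 + 2P gives P* = 1316/13, Q* = 2320/13.
With the subsidy, sellers receive Ps = Pb + 60 for each unit, where Pb is the price buyers pay.
Supply in terms of Pb becomes Qs = -24 + 2(Pb + 60) = 96 + 2Pb. Setting this equal to demand: 634 - 4.5Pb = 96 + 2Pb, so Pb = 1076/13.
Sellers receive Ps = 1076/13 + 60 = 1856/13; Q' = 634 − 4.5·(1076/13) = 3400/13.
The subsidy expands output by 3400/13 − 2320/13 = 1080/13 past the efficient level; on those units the gap between marginal cost and willingness to pay runs from 0 up to 60.
DWL = ½ × 60 × 1080/13 = 32400/13.

Deadweight loss = 32400/13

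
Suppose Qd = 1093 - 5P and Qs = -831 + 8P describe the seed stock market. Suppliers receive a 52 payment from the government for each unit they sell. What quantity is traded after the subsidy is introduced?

Pre-subsidy: 1093 - 5P = -831 + 8P gives P* = 148, Q* = 353.
With the subsidy, sellers receive Ps = Pb + 52 for each unit, where Pb is the price buyers pay.
Supply in terms of Pb becomes Qs = -831 + 8(Pb + 52) = -415 + 8Pb. Setting this equal to demand: 1093 - 5Pb = -415 + 8Pb, so Pb = 116.
Sellers receive Ps = 116 + 52 = 168; Q' = 1093 − 5·116 = 513.

Q' = 513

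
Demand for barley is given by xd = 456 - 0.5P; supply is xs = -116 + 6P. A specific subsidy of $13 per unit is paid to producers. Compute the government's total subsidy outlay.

Government cost = $5434

Pre-subsidy: 456 - 0.5P = -116 + 6P gives P* = 88, x* = 412.
With the subsidy, sellers receive Ps = Pb + 13 for each unit, where Pb is the price buyers pay.
Supply in terms of Pb becomes xs = -116 + 6(Pb + 13) = -38 + 6Pb. Setting this equal to demand: 456 - 0.5Pb = -38 + 6Pb, so Pb = 76.
Sellers receive Ps = 76 + 13 = 89; x' = 456 − 0.5·76 = 418.
Government outlay = subsidy × quantity = 13 × 418 = 5434.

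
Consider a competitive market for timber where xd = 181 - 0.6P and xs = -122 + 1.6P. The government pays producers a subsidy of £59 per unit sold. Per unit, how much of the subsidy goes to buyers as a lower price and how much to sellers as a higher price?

Pre-subsidy: 181 - 0.6P = -122 + 1.6P gives P* = 1515/11, x* = 1082/11.
With the subsidy, sellers receive Ps = Pb + 59 for each unit, where Pb is the price buyers pay.
Supply in terms of Pb becomes xs = -122 + 1.6(Pb + 59) = -27.6 + 1.6Pb. Setting this equal to demand: 181 - 0.6Pb = -27.6 + 1.6Pb, so Pb = 1043/11.
Sellers receive Ps = 1043/11 + 59 = 1692/11; x' = 181 − 0.6·(1043/11) = 6826/55.
Buyers' price falls by P* − Pb = 1515/11 − 1043/11 = 472/11; sellers' price rises by Ps − P* = 1692/11 − 1515/11 = 177/11.

Buyers gain 472/11 per unit; sellers gain 177/11 per unit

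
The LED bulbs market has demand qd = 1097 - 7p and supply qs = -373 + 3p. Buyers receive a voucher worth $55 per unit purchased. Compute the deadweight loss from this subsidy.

Pre-subsidy: 1097 - 7p = -373 + 3p gives p* = 147, q* = 68.
With the rebate, buyers effectively pay pb = ps − 55, where ps is the price sellers receive.
Demand in terms of ps becomes qd = 1097 − 7(ps − 55) = 1482 - 7ps. Setting this equal to supply: 1482 - 7ps = -373 + 3ps, so ps = 185.5.
Buyers pay pb = 185.5 − 55 = 130.5; q' = -373 + 3·185.5 = 183.5.
The subsidy expands output by 183.5 − 68 = 115.5 past the efficient level; on those units the gap between marginal cost and willingness to pay runs from 0 up to 55.
DWL = ½ × 55 × 115.5 = 3176.25.

Deadweight loss = $3176.25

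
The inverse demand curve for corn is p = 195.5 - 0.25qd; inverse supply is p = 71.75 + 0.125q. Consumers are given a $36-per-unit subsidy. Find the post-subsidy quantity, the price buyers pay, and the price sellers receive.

Pre-subsidy: 195.5 - 0.25q = 71.75 + 0.125q gives q* = 330 and p* = 113.
With the rebate, buyers effectively pay pb = ps − 36, where ps is the price sellers receive.
On the curves, pb = 195.5 - 0.25q and ps = 71.75 + 0.125q; the wedge ps − pb = 36 gives 71.75 + 0.125q − (195.5 - 0.25q) = 36, so q' = 426.
Then pb = 195.5 − 0.25·426 = 89 and ps = 71.75 + 0.125·426 = 125.

q' = 426; buyers pay $89; sellers receive $125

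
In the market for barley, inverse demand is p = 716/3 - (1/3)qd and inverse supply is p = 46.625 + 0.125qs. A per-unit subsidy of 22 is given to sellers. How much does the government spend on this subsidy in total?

Pre-subsidy: 716/3 - (1/3)q = 46.625 + 0.125q gives q* = 419 and p* = 99.
With the subsidy, sellers receive ps = pb + 22 for each unit, where pb is the price buyers pay.
On the curves, pb = 716/3 - (1/3)q and ps = 46.625 + 0.125q; the wedge ps − pb = 22 gives 46.625 + 0.125q − (716/3 - (1/3)q) = 22, so q' = 467.
Then pb = 716/3 − (1/3)·467 = 83 and ps = 46.625 + 0.125·467 = 105.
Government outlay = subsidy × quantity = 22 × 467 = 10274.

Government cost = 10274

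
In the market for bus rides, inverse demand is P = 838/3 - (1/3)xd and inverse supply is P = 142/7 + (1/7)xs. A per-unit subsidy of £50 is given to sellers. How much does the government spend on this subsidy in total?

Pre-subsidy: 838/3 - (1/3)x = 142/7 + (1/7)x gives x* = 544 and P* = 98.
With the subsidy, sellers receive Ps = Pb + 50 for each unit, where Pb is the price buyers pay.
On the curves, Pb = 838/3 - (1/3)x and Ps = 142/7 + (1/7)x; the wedge Ps − Pb = 50 gives 142/7 + (1/7)x − (838/3 - (1/3)x) = 50, so x' = 649.
Then Pb = 838/3 − (1/3)·649 = 63 and Ps = 142/7 + (1/7)·649 = 113.
Government outlay = subsidy × quantity = 50 × 649 = 32450.

Government cost = £32450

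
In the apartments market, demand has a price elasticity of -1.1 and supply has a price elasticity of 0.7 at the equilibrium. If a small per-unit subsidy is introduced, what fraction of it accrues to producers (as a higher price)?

Producer share = 11/18

For a small subsidy around the equilibrium, the benefit split depends on the relative slopes, which at a point are proportional to the elasticities.
Buyer share = εs/(εs + |εd|) = 0.7/(0.7 + 1.1) = 7/18; seller share = |εd|/(εs + |εd|) = 11/18.
So producers capture 11/18 of the subsidy.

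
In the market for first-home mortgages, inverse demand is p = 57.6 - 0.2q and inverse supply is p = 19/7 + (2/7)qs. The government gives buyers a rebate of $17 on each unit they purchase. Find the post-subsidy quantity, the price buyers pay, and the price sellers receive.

Pre-subsidy: 57.6 - 0.2q = 19/7 + (2/7)q gives q* = 113 and p* = 35.
With the rebate, buyers effectively pay pb = ps − 17, where ps is the price sellers receive.
On the curves, pb = 57.6 - 0.2q and ps = 19/7 + (2/7)q; the wedge ps − pb = 17 gives 19/7 + (2/7)q − (57.6 - 0.2q) = 17, so q' = 148.
Then pb = 57.6 − 0.2·148 = 28 and ps = 19/7 + (2/7)·148 = 45.

q' = 148; buyers pay $28; sellers receive $45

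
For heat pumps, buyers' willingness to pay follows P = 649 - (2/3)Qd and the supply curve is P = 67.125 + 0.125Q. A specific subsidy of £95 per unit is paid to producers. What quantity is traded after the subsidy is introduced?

Pre-subsidy: 649 - (2/3)Q = 67.125 + 0.125Q gives Q* = 735 and P* = 159.
With the subsidy, sellers receive Ps = Pb + 95 for each unit, where Pb is the price buyers pay.
On the curves, Pb = 649 - (2/3)Q and Ps = 67.125 + 0.125Q; the wedge Ps − Pb = 95 gives 67.125 + 0.125Q − (649 - (2/3)Q) = 95, so Q' = 855.
Then Pb = 649 − (2/3)·855 = 79 and Ps = 67.125 + 0.125·855 = 174.

Q' = 855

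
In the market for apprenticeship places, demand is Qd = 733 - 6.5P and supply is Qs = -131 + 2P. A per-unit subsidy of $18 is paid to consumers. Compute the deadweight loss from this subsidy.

Pre-subsidy: 733 - 6.5P = -131 + 2P gives P* = 1728/17, Q* = 1229/17.
With the rebate, buyers effectively pay Pb = Ps − 18, where Ps is the price sellers receive.
Demand in terms of Ps becomes Qd = 733 − 6.5(Ps − 18) = 850 - 6.5Ps. Setting this equal to supply: 850 - 6.5Ps = -131 + 2Ps, so Ps = 1962/17.
Buyers pay Pb = 1962/17 − 18 = 1656/17; Q' = -131 + 2·(1962/17) = 1697/17.
The subsidy expands output by 1697/17 − 1229/17 = 468/17 past the efficient level; on those units the gap between marginal cost and willingness to pay runs from 0 up to 18.
DWL = ½ × 18 × 468/17 = 4212/17.

Deadweight loss = 4212/17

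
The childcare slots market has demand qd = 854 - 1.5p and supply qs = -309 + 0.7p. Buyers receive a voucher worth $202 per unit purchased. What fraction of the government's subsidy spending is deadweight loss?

Pre-subsidy: 854 - 1.5p = -309 + 0.7p gives p* = 5815/11, q* = 1343/22.
With the rebate, buyers effectively pay pb = ps − 202, where ps is the price sellers receive.
Demand in terms of ps becomes qd = 854 − 1.5(ps − 202) = 1157 - 1.5ps. Setting this equal to supply: 1157 - 1.5ps = -309 + 0.7ps, so ps = 7330/11.
Buyers pay pb = 7330/11 − 202 = 5108/11; q' = -309 + 0.7·(7330/11) = 1732/11.
ΔCS = ½(1343/22 + 1732/11)(5815/11 − 5108/11) = 308959/44; ΔPS = ½(1343/22 + 1732/11)(7330/11 − 5815/11) = 662055/44.
Government spending = 202 × 1732/11 = 349864/11.
DWL = ½ × 202 × (1732/11 − 1343/22) = 214221/22; fraction = (214221/22) / (349864/11) = 2121/6928.

DWL / government spending = 2121/6928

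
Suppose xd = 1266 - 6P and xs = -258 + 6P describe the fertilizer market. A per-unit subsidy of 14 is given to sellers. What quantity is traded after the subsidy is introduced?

Pre-subsidy: 1266 - 6P = -258 + 6P gives P* = 127, x* = 504.
With the subsidy, sellers receive Ps = Pb + 14 for each unit, where Pb is the price buyers pay.
Supply in terms of Pb becomes xs = -258 + 6(Pb + 14) = -174 + 6Pb. Setting this equal to demand: 1266 - 6Pb = -174 + 6Pb, so Pb = 120.
Sellers receive Ps = 120 + 14 = 134; x' = 1266 − 6·120 = 546.

x' = 546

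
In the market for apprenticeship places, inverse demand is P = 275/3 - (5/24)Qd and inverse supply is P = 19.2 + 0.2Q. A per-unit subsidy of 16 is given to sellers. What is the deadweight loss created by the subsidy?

Pre-subsidy: 275/3 - (5/24)Q = 19.2 + 0.2Q gives Q* = 8696/49 and P* = 2680/49.
With the subsidy, sellers receive Ps = Pb + 16 for each unit, where Pb is the price buyers pay.
On the curves, Pb = 275/3 - (5/24)Q and Ps = 19.2 + 0.2Q; the wedge Ps − Pb = 16 gives 19.2 + 0.2Q − (275/3 - (5/24)Q) = 16, so Q' = 10616/49.
Then Pb = 275/3 − (5/24)·(10616/49) = 2280/49 and Ps = 19.2 + 0.2·(10616/49) = 3064/49.
The subsidy expands output by 10616/49 − 8696/49 = 1920/49 past the efficient level; on those units the gap between marginal cost and willingness to pay runs from 0 up to 16.
DWL = ½ × 16 × 1920/49 = 15360/49.

Deadweight loss = 15360/49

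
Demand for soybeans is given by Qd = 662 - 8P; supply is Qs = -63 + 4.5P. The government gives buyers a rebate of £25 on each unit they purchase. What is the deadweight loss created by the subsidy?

Deadweight loss = £900

Pre-subsidy: 662 - 8P = -63 + 4.5P gives P* = 58, Q* = 198.
With the rebate, buyers effectively pay Pb = Ps − 25, where Ps is the price sellers receive.
Demand in terms of Ps becomes Qd = 662 − 8(Ps − 25) = 862 - 8Ps. Setting this equal to supply: 862 - 8Ps = -63 + 4.5Ps, so Ps = 74.
Buyers pay Pb = 74 − 25 = 49; Q' = -63 + 4.5·74 = 270.
The subsidy expands output by 270 − 198 = 72 past the efficient level; on those units the gap between marginal cost and willingness to pay runs from 0 up to 25.
DWL = ½ × 25 × 72 = 900.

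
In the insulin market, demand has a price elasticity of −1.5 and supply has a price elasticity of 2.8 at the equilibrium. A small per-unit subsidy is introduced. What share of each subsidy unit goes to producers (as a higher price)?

Producer share = 15/43

For a small subsidy around the equilibrium, the benefit split depends on the relative slopes, which at a point are proportional to the elasticities.
Buyer share = εs/(εs + |εd|) = 2.8/(2.8 + 1.5) = 28/43; seller share = |εd|/(εs + |εd|) = 15/43.
So producers capture 15/43 of the subsidy.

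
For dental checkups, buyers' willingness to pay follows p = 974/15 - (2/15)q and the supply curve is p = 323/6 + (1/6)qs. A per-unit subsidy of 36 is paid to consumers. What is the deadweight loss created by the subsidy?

Pre-subsidy: 974/15 - (2/15)q = 323/6 + (1/6)q gives q* = 37 and p* = 60.
With the rebate, buyers effectively pay pb = ps − 36, where ps is the price sellers receive.
On the curves, pb = 974/15 - (2/15)q and ps = 323/6 + (1/6)q; the wedge ps − pb = 36 gives 323/6 + (1/6)q − (974/15 - (2/15)q) = 36, so q' = 157.
Then pb = 974/15 − (2/15)·157 = 44 and ps = 323/6 + (1/6)·157 = 80.
The subsidy expands output by 157 − 37 = 120 past the efficient level; on those units the gap between marginal cost and willingness to pay runs from 0 up to 36.
DWL = ½ × 36 × 120 = 2160.

Deadweight loss = 2160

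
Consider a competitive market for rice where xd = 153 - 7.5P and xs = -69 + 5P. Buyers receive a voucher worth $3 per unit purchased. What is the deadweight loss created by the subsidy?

Deadweight loss = $13.5

Pre-subsidy: 153 - 7.5P = -69 + 5P gives P* = 17.76, x* = 19.8.
With the rebate, buyers effectively pay Pb = Ps − 3, where Ps is the price sellers receive.
Demand in terms of Ps becomes xd = 153 − 7.5(Ps − 3) = 175.5 - 7.5Ps. Setting this equal to supply: 175.5 - 7.5Ps = -69 + 5Ps, so Ps = 19.56.
Buyers pay Pb = 19.56 − 3 = 16.56; x' = -69 + 5·19.56 = 28.8.
The subsidy expands output by 28.8 − 19.8 = 9 past the efficient level; on those units the gap between marginal cost and willingness to pay runs from 0 up to 3.
DWL = ½ × 3 × 9 = 13.5.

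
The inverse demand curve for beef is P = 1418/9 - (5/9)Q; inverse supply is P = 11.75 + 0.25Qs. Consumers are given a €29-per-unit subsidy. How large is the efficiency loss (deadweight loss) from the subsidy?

Deadweight loss = €522

Pre-subsidy: 1418/9 - (5/9)Q = 11.75 + 0.25Q gives Q* = 181 and P* = 57.
With the rebate, buyers effectively pay Pb = Ps − 29, where Ps is the price sellers receive.
On the curves, Pb = 1418/9 - (5/9)Q and Ps = 11.75 + 0.25Q; the wedge Ps − Pb = 29 gives 11.75 + 0.25Q − (1418/9 - (5/9)Q) = 29, so Q' = 217.
Then Pb = 1418/9 − (5/9)·217 = 37 and Ps = 11.75 + 0.25·217 = 66.
The subsidy expands output by 217 − 181 = 36 past the efficient level; on those units the gap between marginal cost and willingness to pay runs from 0 up to 29.
DWL = ½ × 29 × 36 = 522.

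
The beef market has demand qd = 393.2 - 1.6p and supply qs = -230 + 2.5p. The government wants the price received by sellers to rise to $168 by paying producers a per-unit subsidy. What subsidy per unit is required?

At a seller price of 168, quantity supplied is -230 + 2.5·168 = 190.
Buyers absorb 190 only when they pay pb with 393.2 − 1.6·pb = 190, i.e. pb = 127.
s = ps − pb = 168 − 127 = 41.

Required subsidy s = $41 per unit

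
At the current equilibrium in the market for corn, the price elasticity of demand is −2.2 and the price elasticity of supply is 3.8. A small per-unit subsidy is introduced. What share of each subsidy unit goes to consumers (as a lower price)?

For a small subsidy around the equilibrium, the benefit split depends on the relative slopes, which at a point are proportional to the elasticities.
Buyer share = εs/(εs + |εd|) = 3.8/(3.8 + 2.2) = 19/30; seller share = |εd|/(εs + |εd|) = 11/30.

Consumer share = 19/30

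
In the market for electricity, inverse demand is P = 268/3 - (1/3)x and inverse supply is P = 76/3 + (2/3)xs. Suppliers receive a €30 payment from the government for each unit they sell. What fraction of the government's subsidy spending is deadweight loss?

DWL / government spending = 15/94

Pre-subsidy: 268/3 - (1/3)x = 76/3 + (2/3)x gives x* = 64 and P* = 68.
With the subsidy, sellers receive Ps = Pb + 30 for each unit, where Pb is the price buyers pay.
On the curves, Pb = 268/3 - (1/3)x and Ps = 76/3 + (2/3)x; the wedge Ps − Pb = 30 gives 76/3 + (2/3)x − (268/3 - (1/3)x) = 30, so x' = 94.
Then Pb = 268/3 − (1/3)·94 = 58 and Ps = 76/3 + (2/3)·94 = 88.
ΔCS = ½(64 + 94)(68 − 58) = 790; ΔPS = ½(64 + 94)(88 − 68) = 1580.
Government spending = 30 × 94 = 2820.
DWL = ½ × 30 × (94 − 64) = 450; fraction = 450 / 2820 = 15/94.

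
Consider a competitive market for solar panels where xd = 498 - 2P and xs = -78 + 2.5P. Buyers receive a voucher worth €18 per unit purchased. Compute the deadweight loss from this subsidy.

Deadweight loss = €180

Pre-subsidy: 498 - 2P = -78 + 2.5P gives P* = 128, x* = 242.
With the rebate, buyers effectively pay Pb = Ps − 18, where Ps is the price sellers receive.
Demand in terms of Ps becomes xd = 498 − 2(Ps − 18) = 534 - 2Ps. Setting this equal to supply: 534 - 2Ps = -78 + 2.5Ps, so Ps = 136.
Buyers pay Pb = 136 − 18 = 118; x' = -78 + 2.5·136 = 262.
The subsidy expands output by 262 − 242 = 20 past the efficient level; on those units the gap between marginal cost and willingness to pay runs from 0 up to 18.
DWL = ½ × 18 × 20 = 180.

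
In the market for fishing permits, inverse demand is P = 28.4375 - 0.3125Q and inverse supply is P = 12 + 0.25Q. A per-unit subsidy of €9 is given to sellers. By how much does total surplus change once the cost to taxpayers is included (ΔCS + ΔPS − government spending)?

Pre-subsidy: 28.4375 - 0.3125Q = 12 + 0.25Q gives Q* = 263/9 and P* = 695/36.
With the subsidy, sellers receive Ps = Pb + 9 for each unit, where Pb is the price buyers pay.
On the curves, Pb = 28.4375 - 0.3125Q and Ps = 12 + 0.25Q; the wedge Ps − Pb = 9 gives 12 + 0.25Q − (28.4375 - 0.3125Q) = 9, so Q' = 407/9.
Then Pb = 28.4375 − 0.3125·(407/9) = 515/36 and Ps = 12 + 0.25·(407/9) = 839/36.
ΔCS = ½(263/9 + 407/9)(695/36 − 515/36) = 1675/9; ΔPS = ½(263/9 + 407/9)(839/36 − 695/36) = 1340/9.
Government spending = 9 × 407/9 = 407.
Net change = 1675/9 + 1340/9 − 407 = -72. The loss equals the DWL triangle ½·9·16.

Net change in total surplus = -€72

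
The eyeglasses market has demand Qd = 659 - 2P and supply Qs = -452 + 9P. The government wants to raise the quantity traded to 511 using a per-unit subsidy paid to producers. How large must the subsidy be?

At Q = 511, invert demand for the buyer price: Pb = (659 − 511)/2 = 74; invert supply for the seller price: Ps = (511 − (-452))/9 = 107.
The subsidy must fill the gap: s = Ps − Pb = 107 − 74 = 33.

Required subsidy s = 33 per unit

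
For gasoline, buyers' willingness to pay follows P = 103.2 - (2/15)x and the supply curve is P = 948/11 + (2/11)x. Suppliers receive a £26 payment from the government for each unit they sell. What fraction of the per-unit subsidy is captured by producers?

Pre-subsidy: 103.2 - (2/15)x = 948/11 + (2/11)x gives x* = 54 and P* = 96.
With the subsidy, sellers receive Ps = Pb + 26 for each unit, where Pb is the price buyers pay.
On the curves, Pb = 103.2 - (2/15)x and Ps = 948/11 + (2/11)x; the wedge Ps − Pb = 26 gives 948/11 + (2/11)x − (103.2 - (2/15)x) = 26, so x' = 136.5.
Then Pb = 103.2 − (2/15)·136.5 = 85 and Ps = 948/11 + (2/11)·136.5 = 111.
Buyers' price falls by P* − Pb = 96 − 85 = 11; sellers' price rises by Ps − P* = 111 − 96 = 15.
So producers capture 15/26 = 15/26 of each unit of subsidy.

Producer share = 15/26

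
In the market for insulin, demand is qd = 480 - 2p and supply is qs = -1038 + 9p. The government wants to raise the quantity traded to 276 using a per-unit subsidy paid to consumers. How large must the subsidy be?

Required subsidy s = 44 per unit

At q = 276, invert demand for the buyer price: pb = (480 − 276)/2 = 102; invert supply for the seller price: ps = (276 − (-1038))/9 = 146.
The subsidy must fill the gap: s = ps − pb = 146 − 102 = 44.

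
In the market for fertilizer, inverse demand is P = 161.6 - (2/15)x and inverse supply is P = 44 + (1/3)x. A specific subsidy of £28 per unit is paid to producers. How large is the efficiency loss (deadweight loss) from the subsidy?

Pre-subsidy: 161.6 - (2/15)x = 44 + (1/3)x gives x* = 252 and P* = 128.
With the subsidy, sellers receive Ps = Pb + 28 for each unit, where Pb is the price buyers pay.
On the curves, Pb = 161.6 - (2/15)x and Ps = 44 + (1/3)x; the wedge Ps − Pb = 28 gives 44 + (1/3)x − (161.6 - (2/15)x) = 28, so x' = 312.
Then Pb = 161.6 − (2/15)·312 = 120 and Ps = 44 + (1/3)·312 = 148.
The subsidy expands output by 312 − 252 = 60 past the efficient level; on those units the gap between marginal cost and willingness to pay runs from 0 up to 28.
DWL = ½ × 28 × 60 = 840.

Deadweight loss = £840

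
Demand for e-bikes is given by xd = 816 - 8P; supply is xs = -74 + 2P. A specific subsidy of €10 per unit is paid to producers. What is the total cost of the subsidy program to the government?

Government cost = €1200

Pre-subsidy: 816 - 8P = -74 + 2P gives P* = 89, x* = 104.
With the subsidy, sellers receive Ps = Pb + 10 for each unit, where Pb is the price buyers pay.
Supply in terms of Pb becomes xs = -74 + 2(Pb + 10) = -54 + 2Pb. Setting this equal to demand: 816 - 8Pb = -54 + 2Pb, so Pb = 87.
Sellers receive Ps = 87 + 10 = 97; x' = 816 − 8·87 = 120.
Government outlay = subsidy × quantity = 10 × 120 = 1200.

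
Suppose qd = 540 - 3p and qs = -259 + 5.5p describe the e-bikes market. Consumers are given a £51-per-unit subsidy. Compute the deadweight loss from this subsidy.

Deadweight loss = £2524.5

Pre-subsidy: 540 - 3p = -259 + 5.5p gives p* = 94, q* = 258.
With the rebate, buyers effectively pay pb = ps − 51, where ps is the price sellers receive.
Demand in terms of ps becomes qd = 540 − 3(ps − 51) = 693 - 3ps. Setting this equal to supply: 693 - 3ps = -259 + 5.5ps, so ps = 112.
Buyers pay pb = 112 − 51 = 61; q' = -259 + 5.5·112 = 357.
The subsidy expands output by 357 − 258 = 99 past the efficient level; on those units the gap between marginal cost and willingness to pay runs from 0 up to 51.
DWL = ½ × 51 × 99 = 2524.5.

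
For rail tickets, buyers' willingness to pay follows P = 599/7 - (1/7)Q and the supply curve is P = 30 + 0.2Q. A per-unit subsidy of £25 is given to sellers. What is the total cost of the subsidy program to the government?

Government cost = £5875

Pre-subsidy: 599/7 - (1/7)Q = 30 + 0.2Q gives Q* = 1945/12 and P* = 749/12.
With the subsidy, sellers receive Ps = Pb + 25 for each unit, where Pb is the price buyers pay.
On the curves, Pb = 599/7 - (1/7)Q and Ps = 30 + 0.2Q; the wedge Ps − Pb = 25 gives 30 + 0.2Q − (599/7 - (1/7)Q) = 25, so Q' = 235.
Then Pb = 599/7 − (1/7)·235 = 52 and Ps = 30 + 0.2·235 = 77.
Government outlay = subsidy × quantity = 25 × 235 = 5875.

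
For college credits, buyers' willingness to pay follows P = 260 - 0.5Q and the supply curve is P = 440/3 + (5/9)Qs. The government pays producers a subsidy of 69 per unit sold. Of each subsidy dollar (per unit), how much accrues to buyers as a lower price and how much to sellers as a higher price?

Pre-subsidy: 260 - 0.5Q = 440/3 + (5/9)Q gives Q* = 2040/19 and P* = 3920/19.
With the subsidy, sellers receive Ps = Pb + 69 for each unit, where Pb is the price buyers pay.
On the curves, Pb = 260 - 0.5Q and Ps = 440/3 + (5/9)Q; the wedge Ps − Pb = 69 gives 440/3 + (5/9)Q − (260 - 0.5Q) = 69, so Q' = 3282/19.
Then Pb = 260 − 0.5·(3282/19) = 3299/19 and Ps = 440/3 + (5/9)·(3282/19) = 4610/19.
Buyers' price falls by P* − Pb = 3920/19 − 3299/19 = 621/19; sellers' price rises by Ps − P* = 4610/19 − 3920/19 = 690/19.

Buyers gain 621/19 per unit; sellers gain 690/19 per unit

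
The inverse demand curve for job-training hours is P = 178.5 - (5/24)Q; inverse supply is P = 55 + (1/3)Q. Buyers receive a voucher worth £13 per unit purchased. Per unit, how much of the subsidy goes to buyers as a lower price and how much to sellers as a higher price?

Buyers gain £5 per unit; sellers gain £8 per unit

Pre-subsidy: 178.5 - (5/24)Q = 55 + (1/3)Q gives Q* = 228 and P* = 131.
With the rebate, buyers effectively pay Pb = Ps − 13, where Ps is the price sellers receive.
On the curves, Pb = 178.5 - (5/24)Q and Ps = 55 + (1/3)Q; the wedge Ps − Pb = 13 gives 55 + (1/3)Q − (178.5 - (5/24)Q) = 13, so Q' = 252.
Then Pb = 178.5 − (5/24)·252 = 126 and Ps = 55 + (1/3)·252 = 139.
Buyers' price falls by P* − Pb = 131 − 126 = 5; sellers' price rises by Ps − P* = 139 − 131 = 8.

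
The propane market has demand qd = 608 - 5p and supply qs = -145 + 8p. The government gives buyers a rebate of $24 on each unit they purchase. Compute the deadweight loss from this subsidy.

Pre-subsidy: 608 - 5p = -145 + 8p gives p* = 753/13, q* = 4139/13.
With the rebate, buyers effectively pay pb = ps − 24, where ps is the price sellers receive.
Demand in terms of ps becomes qd = 608 − 5(ps − 24) = 728 - 5ps. Setting this equal to supply: 728 - 5ps = -145 + 8ps, so ps = 873/13.
Buyers pay pb = 873/13 − 24 = 561/13; q' = -145 + 8·(873/13) = 5099/13.
The subsidy expands output by 5099/13 − 4139/13 = 960/13 past the efficient level; on those units the gap between marginal cost and willingness to pay runs from 0 up to 24.
DWL = ½ × 24 × 960/13 = 11520/13.

Deadweight loss = 11520/13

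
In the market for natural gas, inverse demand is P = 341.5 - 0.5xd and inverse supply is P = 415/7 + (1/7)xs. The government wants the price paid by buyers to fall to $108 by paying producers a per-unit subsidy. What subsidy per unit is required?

Required subsidy s = $18 per unit

At a buyer price of 108, quantity demanded is 683 − 2·108 = 467.
Sellers supply 467 only when they receive Ps = 415/7 + (1/7)·467 = 126.
s = Ps − Pb = 126 − 108 = 18.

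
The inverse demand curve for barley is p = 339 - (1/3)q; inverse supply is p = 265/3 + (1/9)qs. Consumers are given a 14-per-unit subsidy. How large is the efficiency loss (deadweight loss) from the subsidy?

Deadweight loss = 220.5

Pre-subsidy: 339 - (1/3)q = 265/3 + (1/9)q gives q* = 564 and p* = 151.
With the rebate, buyers effectively pay pb = ps − 14, where ps is the price sellers receive.
On the curves, pb = 339 - (1/3)q and ps = 265/3 + (1/9)q; the wedge ps − pb = 14 gives 265/3 + (1/9)q − (339 - (1/3)q) = 14, so q' = 595.5.
Then pb = 339 − (1/3)·595.5 = 140.5 and ps = 265/3 + (1/9)·595.5 = 154.5.
The subsidy expands output by 595.5 − 564 = 31.5 past the efficient level; on those units the gap between marginal cost and willingness to pay runs from 0 up to 14.
DWL = ½ × 14 × 31.5 = 220.5.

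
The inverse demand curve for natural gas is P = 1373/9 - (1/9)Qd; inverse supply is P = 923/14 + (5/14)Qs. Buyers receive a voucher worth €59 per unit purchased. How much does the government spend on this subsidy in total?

Pre-subsidy: 1373/9 - (1/9)Q = 923/14 + (5/14)Q gives Q* = 185 and P* = 132.
With the rebate, buyers effectively pay Pb = Ps − 59, where Ps is the price sellers receive.
On the curves, Pb = 1373/9 - (1/9)Q and Ps = 923/14 + (5/14)Q; the wedge Ps − Pb = 59 gives 923/14 + (5/14)Q − (1373/9 - (1/9)Q) = 59, so Q' = 311.
Then Pb = 1373/9 − (1/9)·311 = 118 and Ps = 923/14 + (5/14)·311 = 177.
Government outlay = subsidy × quantity = 59 × 311 = 18349.

Government cost = €18349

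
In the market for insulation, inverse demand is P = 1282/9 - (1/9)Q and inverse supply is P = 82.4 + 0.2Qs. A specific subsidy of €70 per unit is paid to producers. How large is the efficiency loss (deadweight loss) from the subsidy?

Pre-subsidy: 1282/9 - (1/9)Q = 82.4 + 0.2Q gives Q* = 193 and P* = 121.
With the subsidy, sellers receive Ps = Pb + 70 for each unit, where Pb is the price buyers pay.
On the curves, Pb = 1282/9 - (1/9)Q and Ps = 82.4 + 0.2Q; the wedge Ps − Pb = 70 gives 82.4 + 0.2Q − (1282/9 - (1/9)Q) = 70, so Q' = 418.
Then Pb = 1282/9 − (1/9)·418 = 96 and Ps = 82.4 + 0.2·418 = 166.
The subsidy expands output by 418 − 193 = 225 past the efficient level; on those units the gap between marginal cost and willingness to pay runs from 0 up to 70.
DWL = ½ × 70 × 225 = 7875.

Deadweight loss = €7875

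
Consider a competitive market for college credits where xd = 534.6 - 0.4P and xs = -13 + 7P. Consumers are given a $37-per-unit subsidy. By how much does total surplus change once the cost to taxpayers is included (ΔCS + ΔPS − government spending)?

Net change in total surplus = -$259

Pre-subsidy: 534.6 - 0.4P = -13 + 7P gives P* = 74, x* = 505.
With the rebate, buyers effectively pay Pb = Ps − 37, where Ps is the price sellers receive.
Demand in terms of Ps becomes xd = 534.6 − 0.4(Ps − 37) = 549.4 - 0.4Ps. Setting this equal to supply: 549.4 - 0.4Ps = -13 + 7Ps, so Ps = 76.
Buyers pay Pb = 76 − 37 = 39; x' = -13 + 7·76 = 519.
ΔCS = ½(505 + 519)(74 − 39) = 17920; ΔPS = ½(505 + 519)(76 − 74) = 1024.
Government spending = 37 × 519 = 19203.
Net change = 17920 + 1024 − 19203 = -259. The loss equals the DWL triangle ½·37·14.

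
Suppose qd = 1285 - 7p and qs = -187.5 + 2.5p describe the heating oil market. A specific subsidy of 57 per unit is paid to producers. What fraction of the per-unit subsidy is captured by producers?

Pre-subsidy: 1285 - 7p = -187.5 + 2.5p gives p* = 155, q* = 200.
With the subsidy, sellers receive ps = pb + 57 for each unit, where pb is the price buyers pay.
Supply in terms of pb becomes qs = -187.5 + 2.5(pb + 57) = -45 + 2.5pb. Setting this equal to demand: 1285 - 7pb = -45 + 2.5pb, so pb = 140.
Sellers receive ps = 140 + 57 = 197; q' = 1285 − 7·140 = 305.
Buyers' price falls by p* − pb = 155 − 140 = 15; sellers' price rises by ps − p* = 197 − 155 = 42.
So producers capture 42/57 = 14/19 of each unit of subsidy.

Producer share = 14/19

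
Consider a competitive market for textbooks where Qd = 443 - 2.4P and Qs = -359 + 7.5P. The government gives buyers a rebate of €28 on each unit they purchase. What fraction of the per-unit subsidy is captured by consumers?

Pre-subsidy: 443 - 2.4P = -359 + 7.5P gives P* = 8020/99, Q* = 8203/33.
With the rebate, buyers effectively pay Pb = Ps − 28, where Ps is the price sellers receive.
Demand in terms of Ps becomes Qd = 443 − 2.4(Ps − 28) = 510.2 - 2.4Ps. Setting this equal to supply: 510.2 - 2.4Ps = -359 + 7.5Ps, so Ps = 8692/99.
Buyers pay Pb = 8692/99 − 28 = 5920/99; Q' = -359 + 7.5·(8692/99) = 9883/33.
Buyers' price falls by P* − Pb = 8020/99 − 5920/99 = 700/33; sellers' price rises by Ps − P* = 8692/99 − 8020/99 = 224/33.
So consumers capture (700/33)/28 = 25/33 of each unit of subsidy.

Consumer share = 25/33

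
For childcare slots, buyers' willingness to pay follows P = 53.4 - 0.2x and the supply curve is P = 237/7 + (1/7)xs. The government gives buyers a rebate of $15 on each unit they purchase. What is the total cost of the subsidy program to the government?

Government cost = $1511.25

Pre-subsidy: 53.4 - 0.2x = 237/7 + (1/7)x gives x* = 57 and P* = 42.
With the rebate, buyers effectively pay Pb = Ps − 15, where Ps is the price sellers receive.
On the curves, Pb = 53.4 - 0.2x and Ps = 237/7 + (1/7)x; the wedge Ps − Pb = 15 gives 237/7 + (1/7)x − (53.4 - 0.2x) = 15, so x' = 100.75.
Then Pb = 53.4 − 0.2·100.75 = 33.25 and Ps = 237/7 + (1/7)·100.75 = 48.25.
Government outlay = subsidy × quantity = 15 × 100.75 = 1511.25.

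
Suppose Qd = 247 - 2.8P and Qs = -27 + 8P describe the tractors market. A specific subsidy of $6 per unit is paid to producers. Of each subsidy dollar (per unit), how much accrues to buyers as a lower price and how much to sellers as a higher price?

Buyers gain 40/9 per unit; sellers gain 14/9 per unit

Pre-subsidy: 247 - 2.8P = -27 + 8P gives P* = 685/27, Q* = 4751/27.
With the subsidy, sellers receive Ps = Pb + 6 for each unit, where Pb is the price buyers pay.
Supply in terms of Pb becomes Qs = -27 + 8(Pb + 6) = 21 + 8Pb. Setting this equal to demand: 247 - 2.8Pb = 21 + 8Pb, so Pb = 565/27.
Sellers receive Ps = 565/27 + 6 = 727/27; Q' = 247 − 2.8·(565/27) = 5087/27.
Buyers' price falls by P* − Pb = 685/27 − 565/27 = 40/9; sellers' price rises by Ps − P* = 727/27 − 685/27 = 14/9.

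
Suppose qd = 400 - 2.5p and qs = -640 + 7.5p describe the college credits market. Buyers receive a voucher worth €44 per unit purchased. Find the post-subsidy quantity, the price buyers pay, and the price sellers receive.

Pre-subsidy: 400 - 2.5p = -640 + 7.5p gives p* = 104, q* = 140.
With the rebate, buyers effectively pay pb = ps − 44, where ps is the price sellers receive.
Demand in terms of ps becomes qd = 400 − 2.5(ps − 44) = 510 - 2.5ps. Setting this equal to supply: 510 - 2.5ps = -640 + 7.5ps, so ps = 115.
Buyers pay pb = 115 − 44 = 71; q' = -640 + 7.5·115 = 222.5.

q' = 222.5; buyers pay €71; sellers receive €115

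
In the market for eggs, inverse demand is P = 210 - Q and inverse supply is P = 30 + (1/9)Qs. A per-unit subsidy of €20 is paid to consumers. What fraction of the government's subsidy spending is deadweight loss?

Pre-subsidy: 210 - Q = 30 + (1/9)Q gives Q* = 162 and P* = 48.
With the rebate, buyers effectively pay Pb = Ps − 20, where Ps is the price sellers receive.
On the curves, Pb = 210 - Q and Ps = 30 + (1/9)Q; the wedge Ps − Pb = 20 gives 30 + (1/9)Q − (210 - Q) = 20, so Q' = 180.
Then Pb = 210 − 1·180 = 30 and Ps = 30 + (1/9)·180 = 50.
ΔCS = ½(162 + 180)(48 − 30) = 3078; ΔPS = ½(162 + 180)(50 − 48) = 342.
Government spending = 20 × 180 = 3600.
DWL = ½ × 20 × (180 − 162) = 180; fraction = 180 / 3600 = 0.05.

DWL / government spending = 0.05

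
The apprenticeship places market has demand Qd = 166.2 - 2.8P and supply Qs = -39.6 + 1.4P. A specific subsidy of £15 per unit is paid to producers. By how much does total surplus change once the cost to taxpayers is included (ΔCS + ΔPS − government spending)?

Net change in total surplus = -£105

Pre-subsidy: 166.2 - 2.8P = -39.6 + 1.4P gives P* = 49, Q* = 29.
With the subsidy, sellers receive Ps = Pb + 15 for each unit, where Pb is the price buyers pay.
Supply in terms of Pb becomes Qs = -39.6 + 1.4(Pb + 15) = -18.6 + 1.4Pb. Setting this equal to demand: 166.2 - 2.8Pb = -18.6 + 1.4Pb, so Pb = 44.
Sellers receive Ps = 44 + 15 = 59; Q' = 166.2 − 2.8·44 = 43.
ΔCS = ½(29 + 43)(49 − 44) = 180; ΔPS = ½(29 + 43)(59 − 49) = 360.
Government spending = 15 × 43 = 645.
Net change = 180 + 360 − 645 = -105. The loss equals the DWL triangle ½·15·14.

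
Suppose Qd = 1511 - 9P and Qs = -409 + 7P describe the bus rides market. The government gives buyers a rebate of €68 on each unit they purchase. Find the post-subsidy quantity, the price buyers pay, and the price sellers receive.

Pre-subsidy: 1511 - 9P = -409 + 7P gives P* = 120, Q* = 431.
With the rebate, buyers effectively pay Pb = Ps − 68, where Ps is the price sellers receive.
Demand in terms of Ps becomes Qd = 1511 − 9(Ps − 68) = 2123 - 9Ps. Setting this equal to supply: 2123 - 9Ps = -409 + 7Ps, so Ps = 158.25.
Buyers pay Pb = 158.25 − 68 = 90.25; Q' = -409 + 7·158.25 = 698.75.

Q' = 698.75; buyers pay €90.25; sellers receive €158.25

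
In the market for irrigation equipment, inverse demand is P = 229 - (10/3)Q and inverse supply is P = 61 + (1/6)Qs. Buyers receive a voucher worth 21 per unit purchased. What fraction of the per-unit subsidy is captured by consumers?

Consumer share = 20/21

Pre-subsidy: 229 - (10/3)Q = 61 + (1/6)Q gives Q* = 48 and P* = 69.
With the rebate, buyers effectively pay Pb = Ps − 21, where Ps is the price sellers receive.
On the curves, Pb = 229 - (10/3)Q and Ps = 61 + (1/6)Q; the wedge Ps − Pb = 21 gives 61 + (1/6)Q − (229 - (10/3)Q) = 21, so Q' = 54.
Then Pb = 229 − (10/3)·54 = 49 and Ps = 61 + (1/6)·54 = 70.
Buyers' price falls by P* − Pb = 69 − 49 = 20; sellers' price rises by Ps − P* = 70 − 69 = 1.
So consumers capture 20/21 = 20/21 of each unit of subsidy.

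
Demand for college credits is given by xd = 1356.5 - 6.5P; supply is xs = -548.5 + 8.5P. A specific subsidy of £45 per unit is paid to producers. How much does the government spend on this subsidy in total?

Government cost = £31353.75

Pre-subsidy: 1356.5 - 6.5P = -548.5 + 8.5P gives P* = 127, x* = 531.
With the subsidy, sellers receive Ps = Pb + 45 for each unit, where Pb is the price buyers pay.
Supply in terms of Pb becomes xs = -548.5 + 8.5(Pb + 45) = -166 + 8.5Pb. Setting this equal to demand: 1356.5 - 6.5Pb = -166 + 8.5Pb, so Pb = 101.5.
Sellers receive Ps = 101.5 + 45 = 146.5; x' = 1356.5 − 6.5·101.5 = 696.75.
Government outlay = subsidy × quantity = 45 × 696.75 = 31353.75.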